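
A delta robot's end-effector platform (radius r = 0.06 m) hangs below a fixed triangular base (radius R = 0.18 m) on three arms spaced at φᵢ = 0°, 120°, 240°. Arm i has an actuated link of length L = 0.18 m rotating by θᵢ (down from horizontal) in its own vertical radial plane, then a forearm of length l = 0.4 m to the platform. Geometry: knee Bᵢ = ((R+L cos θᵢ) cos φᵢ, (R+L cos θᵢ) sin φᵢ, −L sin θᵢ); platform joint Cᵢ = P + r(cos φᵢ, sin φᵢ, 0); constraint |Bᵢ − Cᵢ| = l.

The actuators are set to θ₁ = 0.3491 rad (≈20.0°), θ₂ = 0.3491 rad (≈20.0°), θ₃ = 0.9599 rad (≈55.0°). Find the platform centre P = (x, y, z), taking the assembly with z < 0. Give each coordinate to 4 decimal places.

(0.0541, 0.0937, -0.3714)

arm 1 at φ=0.0°: ρ1 = 0.2891;  O1 = (0.2891, 0.0000, -0.0616)
O2 = (0.2891·cos120.0°, 0.2891·sin120.0°, -0.0616) = (-0.1446, 0.2504, -0.0616)
φ3=240.0°: virtual centre (-0.1116, -0.1933, -0.1474), radius l
subtract pairs → two planes through P
linear system: -0.8674x+0.5008y = 0.0000−0.0000z; -0.8015x+-0.3867y = -0.0158−-0.1717z
det = 0.7368;  x = 0.0107+-0.1167z,  y = 0.0186+-0.2022z
quadratic in z: (1.0545)z²+(0.1806)z+(-0.0784)=0, √Δ=0.6026 → z ∈ {-0.3714, 0.2001}; z = -0.3714 (taking z<0)
x = 0.0541, y = 0.0937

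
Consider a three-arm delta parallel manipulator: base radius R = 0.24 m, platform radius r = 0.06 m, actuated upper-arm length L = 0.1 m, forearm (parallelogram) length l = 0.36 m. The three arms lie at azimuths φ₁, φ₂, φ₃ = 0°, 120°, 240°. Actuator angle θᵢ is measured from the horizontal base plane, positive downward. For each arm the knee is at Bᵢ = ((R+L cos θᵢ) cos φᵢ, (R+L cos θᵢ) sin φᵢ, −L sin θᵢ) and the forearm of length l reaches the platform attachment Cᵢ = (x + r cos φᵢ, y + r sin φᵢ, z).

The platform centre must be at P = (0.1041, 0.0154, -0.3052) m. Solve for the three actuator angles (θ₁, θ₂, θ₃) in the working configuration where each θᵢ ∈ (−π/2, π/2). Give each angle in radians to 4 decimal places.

φ1=0.0° → target in arm frame (0.1041, 0.0154)
  A=0.0759, B=-0.3052, C=(l²−L²−A²−y'²−z²)/(2L)=0.1023
  θ1 = atan2(B,A) + arccos(C/0.3145) = -0.0875
arm 2 (φ=120.0°): x'=-0.0387, y'=-0.0979
  A cos θ + B sin θ = C:  0.2187·cos θ + -0.3052·sin θ = -0.1548
  √(A²+B²)=0.3755;  θ2 = -0.9490+1.9957 ≈ 1.0467
φ3=240.0° → target in arm frame (-0.0654, 0.0825)
  A cos θ + B sin θ = C:  0.2454·cos θ + -0.3052·sin θ = -0.2028
  γ=atan2(-0.3052,0.2454)=-0.8936;  ψ=arccos(-0.5179)=2.1151;  θ3=γ+ψ≈1.2215

θ₁ = -0.0875, θ₂ = 1.0467, θ₃ = 1.2215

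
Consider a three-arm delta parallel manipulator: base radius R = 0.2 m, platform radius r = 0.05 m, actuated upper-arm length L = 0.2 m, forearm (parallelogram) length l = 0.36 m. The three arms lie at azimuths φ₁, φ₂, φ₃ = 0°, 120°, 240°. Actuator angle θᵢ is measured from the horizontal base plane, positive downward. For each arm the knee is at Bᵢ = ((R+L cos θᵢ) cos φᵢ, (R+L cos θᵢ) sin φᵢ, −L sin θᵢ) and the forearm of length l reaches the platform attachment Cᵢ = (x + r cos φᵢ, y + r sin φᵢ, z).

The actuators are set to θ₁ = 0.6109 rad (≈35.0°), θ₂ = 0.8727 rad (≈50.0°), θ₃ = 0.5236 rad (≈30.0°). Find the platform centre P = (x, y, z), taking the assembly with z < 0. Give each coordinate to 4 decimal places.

(0.0140, -0.0450, -0.3088)

centre 1 = (0.3138·cos0.0°, 0.3138·sin0.0°, -0.1147) = (0.3138, 0.0000, -0.1147)
arm 2 at φ=120.0°: e+L cos θ2 = 0.2786;  centre 2 = (-0.1393, 0.2412, -0.1532)
arm 3 at φ=240.0°: e+L cos θ3 = 0.3232;  centre 3 = (-0.1616, -0.2799, -0.1000)
eliminate P² terms by subtracting sphere 1 from 2 and 3
linear system: -0.9062x+0.4825y = -0.0106−-0.0770z; -0.9509x+-0.5598y = 0.0028−0.0294z
Cramer: x(z) = 0.0047-0.0299z;  y(z) = -0.0131+0.1034z
sphere 1 gives Az²+Bz+C=0 with A=1.0116, B=0.2452, C=-0.0207;  B²−4AC=0.1440;  roots -0.3088, 0.0664;  negative root z = -0.3088
x = 0.0140, y = -0.0450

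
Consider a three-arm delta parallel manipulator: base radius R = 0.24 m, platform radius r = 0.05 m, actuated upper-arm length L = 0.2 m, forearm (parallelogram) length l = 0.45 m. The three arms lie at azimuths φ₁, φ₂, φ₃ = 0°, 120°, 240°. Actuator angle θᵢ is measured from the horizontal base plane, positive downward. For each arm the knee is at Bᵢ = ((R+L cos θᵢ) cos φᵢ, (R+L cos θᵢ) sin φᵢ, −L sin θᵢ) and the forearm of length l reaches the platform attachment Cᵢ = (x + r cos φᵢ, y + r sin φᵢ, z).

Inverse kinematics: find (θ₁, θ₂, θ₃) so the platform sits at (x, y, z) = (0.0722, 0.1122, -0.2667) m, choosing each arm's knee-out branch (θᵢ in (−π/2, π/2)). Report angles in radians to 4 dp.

θ₁ = -0.1743, θ₂ = -0.0873, θ₃ = 0.9596

φ1=0.0° → target in arm frame (0.0722, 0.1122)
  A=0.1178, B=-0.2667, C=(l²−L²−A²−y'²−z²)/(2L)=0.1623
  γ=atan2(-0.2667,0.1178)=-1.1549;  ψ=arccos(0.5565)=0.9806;  θ1=γ+ψ≈-0.1743
rotate P by −φ2: (0.0611, -0.1186, -0.2667)
  e−x'=0.1289;  (l²−L²−(e−x')²−y'²−z²)/2L = 0.1517
  γ=atan2(-0.2667,0.1289)=-1.1205;  ψ=arccos(0.5121)=1.0332;  θ2=γ+ψ≈-0.0873
φ3=240.0° → target in arm frame (-0.1333, 0.0064)
  A=0.3233, B=-0.2667, C=(l²−L²−A²−y'²−z²)/(2L)=-0.0329
  √(A²+B²)=0.4191;  θ3 = -0.6898+1.6495 ≈ 0.9596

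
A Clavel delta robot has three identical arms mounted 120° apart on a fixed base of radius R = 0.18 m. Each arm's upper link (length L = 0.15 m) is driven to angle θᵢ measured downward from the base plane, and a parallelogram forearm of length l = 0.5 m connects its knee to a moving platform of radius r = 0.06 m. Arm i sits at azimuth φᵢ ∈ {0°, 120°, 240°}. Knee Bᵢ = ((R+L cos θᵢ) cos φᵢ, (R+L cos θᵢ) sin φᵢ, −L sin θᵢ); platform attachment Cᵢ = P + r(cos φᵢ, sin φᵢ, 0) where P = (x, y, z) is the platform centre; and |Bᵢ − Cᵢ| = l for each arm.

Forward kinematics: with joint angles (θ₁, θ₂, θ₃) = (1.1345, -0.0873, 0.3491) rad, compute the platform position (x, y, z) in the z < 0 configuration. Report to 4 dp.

φ1=0.0°: virtual centre (0.1834, 0.0000, -0.1359), radius l
centre 2 = (0.2694·cos120.0°, 0.2694·sin120.0°, 0.0131) = (-0.1347, 0.2333, 0.0131)
φ3=240.0°: virtual centre (-0.1305, -0.2260, -0.0513), radius l
subtract pairs → two planes through P
plane₁₂: -0.6362x+0.4667y+0.2981z = 0.0206
det = 0.5805;  x = -0.0310+0.3682z,  y = 0.0019+-0.1368z
quadratic in z: (1.1542)z²+(0.1135)z+(-0.1855)=0, √Δ=0.9325 → z ∈ {-0.4531, 0.3548}; z = -0.4531 (taking z<0)
x = -0.1978, y = 0.0639

(-0.1978, 0.0639, -0.4531)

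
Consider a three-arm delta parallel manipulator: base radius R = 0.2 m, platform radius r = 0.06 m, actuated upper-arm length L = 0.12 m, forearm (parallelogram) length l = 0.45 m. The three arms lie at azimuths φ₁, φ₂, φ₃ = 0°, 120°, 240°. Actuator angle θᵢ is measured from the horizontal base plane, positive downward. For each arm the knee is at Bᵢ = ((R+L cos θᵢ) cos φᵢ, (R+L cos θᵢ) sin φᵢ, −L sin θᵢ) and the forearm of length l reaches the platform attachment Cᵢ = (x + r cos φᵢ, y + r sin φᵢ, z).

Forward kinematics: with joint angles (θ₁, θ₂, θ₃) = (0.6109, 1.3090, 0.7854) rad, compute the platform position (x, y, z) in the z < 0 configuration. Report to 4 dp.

(0.0664, -0.0705, -0.4787)

S1 = (0.2383·cos0.0°, 0.2383·sin0.0°, -0.0688) = (0.2383, 0.0000, -0.0688)
φ2=120.0°: virtual centre (-0.0855, 0.1481, -0.1159), radius l
S3 = (0.2249·cos240.0°, 0.2249·sin240.0°, -0.0849) = (-0.1124, -0.1947, -0.0849)
subtract pairs → two planes through P
[-0.6476 0.2963 -0.0942]·P = -0.0188;  [-0.7014 -0.3895 -0.0320]·P = -0.0038
det = 0.4601;  x = 0.0184+-0.1003z,  y = -0.0234+0.0985z
quadratic in z: (1.0198)z²+(0.1772)z+(-0.1488)=0, √Δ=0.7991 → z ∈ {-0.4787, 0.3049}; z = -0.4787 (taking z<0)
x = 0.0664, y = -0.0705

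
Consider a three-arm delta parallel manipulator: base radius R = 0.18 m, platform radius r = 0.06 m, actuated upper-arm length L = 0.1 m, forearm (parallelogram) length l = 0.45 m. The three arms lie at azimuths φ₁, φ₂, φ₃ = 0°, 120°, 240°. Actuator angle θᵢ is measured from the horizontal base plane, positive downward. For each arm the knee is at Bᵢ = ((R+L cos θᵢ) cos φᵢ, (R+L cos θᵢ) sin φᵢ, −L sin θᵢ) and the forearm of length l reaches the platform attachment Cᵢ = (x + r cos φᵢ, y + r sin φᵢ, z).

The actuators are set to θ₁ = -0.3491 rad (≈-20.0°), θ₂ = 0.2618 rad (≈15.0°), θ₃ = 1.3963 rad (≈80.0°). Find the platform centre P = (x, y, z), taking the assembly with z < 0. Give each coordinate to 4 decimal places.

(0.1546, 0.1430, -0.3883)

arm 1 at φ=0.0°: e+L cos θ1 = 0.2140;  O1 = (0.2140, 0.0000, 0.0342)
O2 = (0.2166·cos120.0°, 0.2166·sin120.0°, -0.0259) = (-0.1083, 0.1876, -0.0259)
φ3=240.0°: virtual centre (-0.0687, -0.1190, -0.0985), radius l
eliminate P² terms by subtracting sphere 1 from 2 and 3
[-0.6445 0.3751 -0.1202]·P = 0.0006;  [-0.5653 -0.2379 -0.2654]·P = -0.0184
det = 0.3654;  x = 0.0185+-0.3507z,  y = 0.0334+-0.2822z
into |P−O₁|² = l²: 1.2026z² + 0.0499z + -0.1620 = 0;  Δ = 0.7817;  z = -0.3883 or 0.3469 → z<0 root = -0.3883
x = 0.1546, y = 0.1430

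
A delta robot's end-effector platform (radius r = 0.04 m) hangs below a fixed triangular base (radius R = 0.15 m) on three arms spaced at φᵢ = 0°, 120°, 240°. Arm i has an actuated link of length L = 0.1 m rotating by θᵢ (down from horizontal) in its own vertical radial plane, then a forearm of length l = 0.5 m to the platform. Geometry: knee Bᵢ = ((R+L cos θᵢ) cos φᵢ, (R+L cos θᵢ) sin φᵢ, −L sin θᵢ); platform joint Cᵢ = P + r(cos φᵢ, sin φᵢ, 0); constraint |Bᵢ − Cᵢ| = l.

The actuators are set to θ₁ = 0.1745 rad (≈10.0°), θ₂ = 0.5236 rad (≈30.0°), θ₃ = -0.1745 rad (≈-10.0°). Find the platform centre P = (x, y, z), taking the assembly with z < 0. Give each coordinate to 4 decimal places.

S1 = (0.2085·cos0.0°, 0.2085·sin0.0°, -0.0174) = (0.2085, 0.0000, -0.0174)
arm 2 at φ=120.0°: e+L cos θ2 = 0.1966;  S2 = (-0.0983, 0.1703, -0.0500)
S3 = (0.2085·cos240.0°, 0.2085·sin240.0°, 0.0174) = (-0.1042, -0.1806, 0.0174)
|S₂|²−|S₁|² = -0.0026;  |S₃|²−|S₁|² = 0.0000
[-0.6136 0.3405 -0.0653]·P = -0.0026;  [-0.6254 -0.3611 0.0694]·P = 0.0000
det = 0.4345;  x = 0.0022+0.0002z,  y = -0.0038+0.1920z
into |P−S₁|² = l²: 1.0369z² + 0.0332z + -0.2071 = 0;  Δ = 0.8601;  z = -0.4632 or 0.4312 → z<0 root = -0.4632
x = 0.0021, y = -0.0927

(0.0021, -0.0927, -0.4632)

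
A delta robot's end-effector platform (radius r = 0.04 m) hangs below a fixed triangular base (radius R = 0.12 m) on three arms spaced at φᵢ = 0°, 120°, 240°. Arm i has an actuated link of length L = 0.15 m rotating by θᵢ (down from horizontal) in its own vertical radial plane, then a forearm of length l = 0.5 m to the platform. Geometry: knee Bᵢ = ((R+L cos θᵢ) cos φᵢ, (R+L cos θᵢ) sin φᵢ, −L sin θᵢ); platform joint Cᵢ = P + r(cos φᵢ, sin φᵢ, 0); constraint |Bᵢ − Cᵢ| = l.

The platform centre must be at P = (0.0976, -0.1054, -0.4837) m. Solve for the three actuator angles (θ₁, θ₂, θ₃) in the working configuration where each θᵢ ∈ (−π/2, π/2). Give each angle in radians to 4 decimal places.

θ₁ = 0.0871, θ₂ = 0.7853, θ₃ = 0.2619

arm 1 (φ=0.0°): x'=0.0976, y'=-0.1054
  A=-0.0176, B=-0.4837, C=(l²−L²−A²−y'²−z²)/(2L)=-0.0596
  √(A²+B²)=0.4840;  θ1 = -1.6072+1.6943 ≈ 0.0871
φ2=120.0° → target in arm frame (-0.1401, -0.0318)
  e−x'=0.2201;  (l²−L²−(e−x')²−y'²−z²)/2L = -0.1864
  √(A²+B²)=0.5314;  θ2 = -1.1438+1.9291 ≈ 0.7853
rotate P by −φ3: (0.0425, 0.1372, -0.4837)
  A cos θ + B sin θ = C:  0.0375·cos θ + -0.4837·sin θ = -0.0890
  θ3 = atan2(B,A) + arccos(C/0.4852) = 0.2619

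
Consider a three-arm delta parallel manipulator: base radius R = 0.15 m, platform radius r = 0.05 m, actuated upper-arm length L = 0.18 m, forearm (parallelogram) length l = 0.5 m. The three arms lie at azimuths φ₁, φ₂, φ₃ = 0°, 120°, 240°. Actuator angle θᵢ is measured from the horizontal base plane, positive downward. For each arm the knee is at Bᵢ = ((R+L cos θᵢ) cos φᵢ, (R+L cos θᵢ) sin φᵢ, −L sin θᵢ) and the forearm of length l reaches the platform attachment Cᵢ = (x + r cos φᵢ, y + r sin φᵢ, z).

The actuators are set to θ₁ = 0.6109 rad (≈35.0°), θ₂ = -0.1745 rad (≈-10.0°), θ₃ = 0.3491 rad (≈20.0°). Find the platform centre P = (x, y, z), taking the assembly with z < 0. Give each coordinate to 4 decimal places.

(-0.1077, 0.0879, -0.4440)

arm 1 at φ=0.0°: (R−r)+L cos θ1 = 0.2474;  O1 = (0.2474, 0.0000, -0.1032)
φ2=120.0°: virtual centre (-0.1386, 0.2401, 0.0313), radius l
O3 = (0.2691·cos240.0°, 0.2691·sin240.0°, -0.0616) = (-0.1346, -0.2331, -0.0616)
eliminate P² terms by subtracting sphere 1 from 2 and 3
plane₁₂: -0.7722x+0.4802y+0.2690z = 0.0060
det = 0.7269;  x = -0.0067+0.2276z,  y = 0.0017+-0.1942z
sphere 1 gives Az²+Bz+C=0 with A=1.0895, B=0.0902, C=-0.1748;  B²−4AC=0.7697;  roots -0.4440, 0.3612;  negative root z = -0.4440
x = -0.1077, y = 0.0879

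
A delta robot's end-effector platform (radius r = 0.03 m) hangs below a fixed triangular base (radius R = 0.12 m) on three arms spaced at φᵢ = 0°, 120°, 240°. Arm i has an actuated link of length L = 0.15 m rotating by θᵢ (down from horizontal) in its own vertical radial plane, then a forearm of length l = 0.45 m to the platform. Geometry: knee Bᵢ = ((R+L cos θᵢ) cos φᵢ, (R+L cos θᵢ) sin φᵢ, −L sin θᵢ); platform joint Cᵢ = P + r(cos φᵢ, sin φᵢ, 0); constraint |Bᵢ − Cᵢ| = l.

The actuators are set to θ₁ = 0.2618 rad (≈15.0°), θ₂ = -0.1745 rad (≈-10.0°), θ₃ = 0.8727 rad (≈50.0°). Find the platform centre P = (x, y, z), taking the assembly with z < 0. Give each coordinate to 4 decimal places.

centre 1 = (0.2349·cos0.0°, 0.2349·sin0.0°, -0.0388) = (0.2349, 0.0000, -0.0388)
arm 2 at φ=120.0°: e+L cos θ2 = 0.2377;  centre 2 = (-0.1189, 0.2059, 0.0260)
centre 3 = (0.1864·cos240.0°, 0.1864·sin240.0°, -0.1149) = (-0.0932, -0.1614, -0.1149)
eliminate P² terms by subtracting sphere 1 from 2 and 3
linear system: -0.7075x+0.4117y = 0.0005−0.1297z; -0.6562x+-0.3229y = -0.0087−-0.1522z
Cramer: x(z) = 0.0069-0.0417z;  y(z) = 0.0131-0.3866z
into |P−centre ₁|² = l²: 1.1512z² + 0.0865z + -0.1488 = 0;  Δ = 0.6929;  z = -0.3991 or 0.3239 → z<0 root = -0.3991
x = 0.0235, y = 0.1674

(0.0235, 0.1674, -0.3991)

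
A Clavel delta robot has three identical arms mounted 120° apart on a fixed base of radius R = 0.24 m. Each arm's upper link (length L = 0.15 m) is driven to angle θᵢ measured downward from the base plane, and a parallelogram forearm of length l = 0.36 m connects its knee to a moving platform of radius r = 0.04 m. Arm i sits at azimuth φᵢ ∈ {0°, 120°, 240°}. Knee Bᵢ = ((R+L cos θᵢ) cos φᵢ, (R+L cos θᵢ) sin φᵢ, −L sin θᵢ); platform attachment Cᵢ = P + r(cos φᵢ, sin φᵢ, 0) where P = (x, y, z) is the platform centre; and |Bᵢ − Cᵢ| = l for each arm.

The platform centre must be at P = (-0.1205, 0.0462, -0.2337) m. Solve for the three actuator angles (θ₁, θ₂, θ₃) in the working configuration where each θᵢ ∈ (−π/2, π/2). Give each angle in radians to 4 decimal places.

θ₁ = 1.3965, θ₂ = -0.0875, θ₃ = 0.6113

rotate P by −φ1: (-0.1205, 0.0462, -0.2337)
  A cos θ + B sin θ = C:  0.3205·cos θ + -0.2337·sin θ = -0.1746
  √(A²+B²)=0.3967;  θ1 = -0.6300+2.0265 ≈ 1.3965
φ2=120.0° → target in arm frame (0.1003, 0.0813)
  A cos θ + B sin θ = C:  0.0997·cos θ + -0.2337·sin θ = 0.1198
  γ=atan2(-0.2337,0.0997)=-1.1674;  ψ=arccos(0.4714)=1.0799;  θ2=γ+ψ≈-0.0875
arm 3 (φ=240.0°): x'=0.0202, y'=-0.1275
  A cos θ + B sin θ = C:  0.1798·cos θ + -0.2337·sin θ = 0.0131
  γ=atan2(-0.2337,0.1798)=-0.9151;  ψ=arccos(0.0444)=1.5264;  θ3=γ+ψ≈0.6113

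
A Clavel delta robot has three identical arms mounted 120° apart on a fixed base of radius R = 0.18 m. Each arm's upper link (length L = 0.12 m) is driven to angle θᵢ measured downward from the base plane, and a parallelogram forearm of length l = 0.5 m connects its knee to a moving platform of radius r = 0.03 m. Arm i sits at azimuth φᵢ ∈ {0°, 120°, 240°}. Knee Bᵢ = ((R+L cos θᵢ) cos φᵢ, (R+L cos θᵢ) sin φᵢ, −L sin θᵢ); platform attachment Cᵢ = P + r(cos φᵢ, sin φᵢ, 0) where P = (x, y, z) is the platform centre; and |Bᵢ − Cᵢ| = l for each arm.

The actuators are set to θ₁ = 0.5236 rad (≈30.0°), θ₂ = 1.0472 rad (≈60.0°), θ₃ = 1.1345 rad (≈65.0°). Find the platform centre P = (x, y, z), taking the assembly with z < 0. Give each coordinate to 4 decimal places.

(0.0897, 0.0123, -0.5321)

φ1=0.0°: virtual centre (0.2539, 0.0000, -0.0600), radius l
arm 2 at φ=120.0°: ρ2 = 0.2100;  S2 = (-0.1050, 0.1819, -0.1039)
φ3=240.0°: virtual centre (-0.1004, -0.1738, -0.1088), radius l
|S₂|²−|S₁|² = -0.0132;  |S₃|²−|S₁|² = -0.0160
plane₁₂: -0.7178x+0.3637y+-0.0878z = -0.0132
det = 0.5073;  x = 0.0205+-0.1301z,  y = 0.0042+-0.0153z
sphere 1 gives Az²+Bz+C=0 with A=1.0172, B=0.1806, C=-0.1919;  B²−4AC=0.8133;  roots -0.5321, 0.3545;  negative root z = -0.5321
x = 0.0897, y = 0.0123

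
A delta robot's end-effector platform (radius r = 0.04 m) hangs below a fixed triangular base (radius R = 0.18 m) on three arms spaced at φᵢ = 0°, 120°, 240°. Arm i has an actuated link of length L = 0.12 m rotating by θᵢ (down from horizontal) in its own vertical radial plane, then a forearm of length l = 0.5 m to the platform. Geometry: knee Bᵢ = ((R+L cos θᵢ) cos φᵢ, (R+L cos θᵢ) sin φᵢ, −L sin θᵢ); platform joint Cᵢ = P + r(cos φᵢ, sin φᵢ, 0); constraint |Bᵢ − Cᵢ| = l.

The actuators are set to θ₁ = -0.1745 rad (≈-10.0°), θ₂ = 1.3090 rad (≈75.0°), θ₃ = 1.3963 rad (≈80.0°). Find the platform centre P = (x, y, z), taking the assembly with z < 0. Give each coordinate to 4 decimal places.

φ1=0.0°: virtual centre (0.2582, 0.0000, 0.0208), radius l
O2 = (0.1711·cos120.0°, 0.1711·sin120.0°, -0.1159) = (-0.0855, 0.1481, -0.1159)
φ3=240.0°: virtual centre (-0.0804, -0.1393, -0.1182), radius l
subtract pairs → two planes through P
plane₁₂: -0.6874x+0.2963y+-0.2735z = -0.0244
Cramer: x(z) = 0.0379-0.4044z;  y(z) = 0.0057-0.0151z
sphere 1 gives Az²+Bz+C=0 with A=1.1637, B=0.1363, C=-0.2010;  B²−4AC=0.9543;  roots -0.4783, 0.3612;  negative root z = -0.4783
x = 0.2313, y = 0.0129

(0.2313, 0.0129, -0.4783)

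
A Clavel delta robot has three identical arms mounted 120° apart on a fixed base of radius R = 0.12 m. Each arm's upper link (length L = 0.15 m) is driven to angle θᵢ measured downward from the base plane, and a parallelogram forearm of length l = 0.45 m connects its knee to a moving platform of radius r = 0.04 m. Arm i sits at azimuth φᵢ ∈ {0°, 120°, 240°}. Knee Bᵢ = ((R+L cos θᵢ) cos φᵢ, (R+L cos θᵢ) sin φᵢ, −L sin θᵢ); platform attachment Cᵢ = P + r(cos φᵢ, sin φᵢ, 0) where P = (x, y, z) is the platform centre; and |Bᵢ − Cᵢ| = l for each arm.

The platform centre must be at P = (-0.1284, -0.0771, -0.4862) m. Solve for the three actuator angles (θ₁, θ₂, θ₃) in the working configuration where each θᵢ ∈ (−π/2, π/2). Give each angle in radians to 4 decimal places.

θ₁ = 1.1344, θ₂ = 0.7855, θ₃ = 0.3491

rotate P by −φ1: (-0.1284, -0.0771, -0.4862)
  A cos θ + B sin θ = C:  0.2084·cos θ + -0.4862·sin θ = -0.3526
  γ=atan2(-0.4862,0.2084)=-1.1659;  ψ=arccos(-0.6665)=2.3003;  θ1=γ+ψ≈1.1344
φ2=120.0° → target in arm frame (-0.0026, 0.1497)
  A=0.0826, B=-0.4862, C=(l²−L²−A²−y'²−z²)/(2L)=-0.2854
  √(A²+B²)=0.4932;  θ2 = -1.4026+2.1881 ≈ 0.7855
rotate P by −φ3: (0.1310, -0.0726, -0.4862)
  A=-0.0510, B=-0.4862, C=(l²−L²−A²−y'²−z²)/(2L)=-0.2142
  θ3 = atan2(B,A) + arccos(C/0.4889) = 0.3491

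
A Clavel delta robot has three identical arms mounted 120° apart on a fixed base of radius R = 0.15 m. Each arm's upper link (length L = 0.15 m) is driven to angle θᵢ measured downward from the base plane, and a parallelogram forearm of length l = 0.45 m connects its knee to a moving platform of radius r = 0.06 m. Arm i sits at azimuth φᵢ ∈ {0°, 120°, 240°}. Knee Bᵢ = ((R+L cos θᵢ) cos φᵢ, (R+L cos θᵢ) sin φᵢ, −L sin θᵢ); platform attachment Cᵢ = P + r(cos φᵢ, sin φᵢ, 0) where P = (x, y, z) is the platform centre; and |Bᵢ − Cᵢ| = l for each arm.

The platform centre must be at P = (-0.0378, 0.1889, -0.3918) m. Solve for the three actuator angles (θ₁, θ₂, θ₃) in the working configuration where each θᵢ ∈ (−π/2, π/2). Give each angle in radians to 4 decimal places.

rotate P by −φ1: (-0.0378, 0.1889, -0.3918)
  A cos θ + B sin θ = C:  0.1278·cos θ + -0.3918·sin θ = -0.0851
  √(A²+B²)=0.4121;  θ1 = -1.2555+1.7787 ≈ 0.5232
φ2=120.0° → target in arm frame (0.1825, -0.0617)
  A cos θ + B sin θ = C:  -0.0925·cos θ + -0.3918·sin θ = 0.0471
  θ2 = atan2(B,A) + arccos(C/0.4026) = -0.3491
φ3=240.0° → target in arm frame (-0.1447, -0.1272)
  e−x'=0.2347;  (l²−L²−(e−x')²−y'²−z²)/2L = -0.1492
  √(A²+B²)=0.4567;  θ3 = -1.0311+1.9036 ≈ 0.8725

θ₁ = 0.5232, θ₂ = -0.3491, θ₃ = 0.8725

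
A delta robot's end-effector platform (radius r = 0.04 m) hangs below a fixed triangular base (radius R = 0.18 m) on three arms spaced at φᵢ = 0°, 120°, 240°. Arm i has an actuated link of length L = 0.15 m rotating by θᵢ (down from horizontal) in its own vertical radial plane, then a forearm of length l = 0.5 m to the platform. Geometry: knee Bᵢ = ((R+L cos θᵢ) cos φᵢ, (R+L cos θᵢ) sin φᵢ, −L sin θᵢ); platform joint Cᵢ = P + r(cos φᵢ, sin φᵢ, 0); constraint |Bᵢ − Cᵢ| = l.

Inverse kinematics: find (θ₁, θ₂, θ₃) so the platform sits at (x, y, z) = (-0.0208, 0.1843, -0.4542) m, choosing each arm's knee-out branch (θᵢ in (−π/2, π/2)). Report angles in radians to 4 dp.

φ1=0.0° → target in arm frame (-0.0208, 0.1843)
  A cos θ + B sin θ = C:  0.1608·cos θ + -0.4542·sin θ = -0.1287
  γ=atan2(-0.4542,0.1608)=-1.2305;  ψ=arccos(-0.2672)=1.8413;  θ1=γ+ψ≈0.6107
arm 2 (φ=120.0°): x'=0.1700, y'=-0.0741
  A=-0.0300, B=-0.4542, C=(l²−L²−A²−y'²−z²)/(2L)=0.0494
  θ2 = atan2(B,A) + arccos(C/0.4552) = -0.1746
φ3=240.0° → target in arm frame (-0.1492, -0.1102)
  A cos θ + B sin θ = C:  0.2892·cos θ + -0.4542·sin θ = -0.2486
  γ=atan2(-0.4542,0.2892)=-1.0038;  ψ=arccos(-0.4617)=2.0507;  θ3=γ+ψ≈1.0469

θ₁ = 0.6107, θ₂ = -0.1746, θ₃ = 1.0469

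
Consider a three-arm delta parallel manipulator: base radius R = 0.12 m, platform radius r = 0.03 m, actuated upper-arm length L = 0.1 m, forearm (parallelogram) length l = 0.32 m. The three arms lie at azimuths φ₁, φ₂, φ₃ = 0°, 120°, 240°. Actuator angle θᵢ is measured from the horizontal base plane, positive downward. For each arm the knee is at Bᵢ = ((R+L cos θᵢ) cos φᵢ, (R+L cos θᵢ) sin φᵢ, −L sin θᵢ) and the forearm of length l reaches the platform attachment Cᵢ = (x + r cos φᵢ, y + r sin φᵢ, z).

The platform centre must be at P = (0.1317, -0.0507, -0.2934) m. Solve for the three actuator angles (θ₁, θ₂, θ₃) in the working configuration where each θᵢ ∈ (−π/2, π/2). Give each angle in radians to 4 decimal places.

θ₁ = -0.1751, θ₂ = 1.2214, θ₃ = 0.7852

φ1=0.0° → target in arm frame (0.1317, -0.0507)
  e−x'=-0.0417;  (l²−L²−(e−x')²−y'²−z²)/2L = 0.0100
  θ1 = atan2(B,A) + arccos(C/0.2963) = -0.1751
φ2=120.0° → target in arm frame (-0.1098, -0.0887)
  A=0.1998, B=-0.2934, C=(l²−L²−A²−y'²−z²)/(2L)=-0.2073
  γ=atan2(-0.2934,0.1998)=-0.9730;  ψ=arccos(-0.5840)=2.1944;  θ2=γ+ψ≈1.2214
φ3=240.0° → target in arm frame (-0.0219, 0.1394)
  A=0.1119, B=-0.2934, C=(l²−L²−A²−y'²−z²)/(2L)=-0.1282
  γ=atan2(-0.2934,0.1119)=-1.2063;  ψ=arccos(-0.4084)=1.9915;  θ3=γ+ψ≈0.7852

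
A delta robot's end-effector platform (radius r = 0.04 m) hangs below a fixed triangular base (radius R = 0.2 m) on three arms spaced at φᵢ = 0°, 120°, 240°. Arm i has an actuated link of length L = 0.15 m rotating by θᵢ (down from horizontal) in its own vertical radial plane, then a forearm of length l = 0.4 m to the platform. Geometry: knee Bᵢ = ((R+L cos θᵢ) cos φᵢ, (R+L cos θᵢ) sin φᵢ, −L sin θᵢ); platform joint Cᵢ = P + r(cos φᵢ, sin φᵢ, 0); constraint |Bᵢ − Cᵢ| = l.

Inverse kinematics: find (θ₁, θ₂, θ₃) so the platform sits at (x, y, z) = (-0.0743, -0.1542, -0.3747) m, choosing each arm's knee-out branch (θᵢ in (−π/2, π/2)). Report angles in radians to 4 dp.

rotate P by −φ1: (-0.0743, -0.1542, -0.3747)
  e−x'=0.2343;  (l²−L²−(e−x')²−y'²−z²)/2L = -0.2719
  θ1 = atan2(B,A) + arccos(C/0.4419) = 1.2216
arm 2 (φ=120.0°): x'=-0.0964, y'=0.1414
  A=0.2564, B=-0.3747, C=(l²−L²−A²−y'²−z²)/(2L)=-0.2955
  γ=atan2(-0.3747,0.2564)=-0.9707;  ψ=arccos(-0.6508)=2.2794;  θ2=γ+ψ≈1.3087
rotate P by −φ3: (0.1707, 0.0128, -0.3747)
  A=-0.0107, B=-0.3747, C=(l²−L²−A²−y'²−z²)/(2L)=-0.0106
  γ=atan2(-0.3747,-0.0107)=-1.5993;  ψ=arccos(-0.0283)=1.5991;  θ3=γ+ψ≈-0.0003

θ₁ = 1.2216, θ₂ = 1.3087, θ₃ = -0.0003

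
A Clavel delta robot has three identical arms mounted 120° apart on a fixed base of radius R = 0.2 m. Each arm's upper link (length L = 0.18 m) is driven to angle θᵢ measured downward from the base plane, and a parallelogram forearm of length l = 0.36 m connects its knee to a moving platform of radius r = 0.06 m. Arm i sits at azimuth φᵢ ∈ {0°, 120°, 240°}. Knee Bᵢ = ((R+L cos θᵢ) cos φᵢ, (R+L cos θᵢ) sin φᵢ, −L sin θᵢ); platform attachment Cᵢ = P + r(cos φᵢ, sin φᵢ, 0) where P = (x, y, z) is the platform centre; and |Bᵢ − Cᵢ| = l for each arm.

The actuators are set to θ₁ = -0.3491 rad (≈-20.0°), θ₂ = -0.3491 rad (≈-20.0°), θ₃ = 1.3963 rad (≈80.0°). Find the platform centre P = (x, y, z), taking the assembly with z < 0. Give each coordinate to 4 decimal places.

(0.0944, 0.1635, -0.1767)

φ1=0.0°: virtual centre (0.3091, 0.0000, 0.0616), radius l
arm 2 at φ=120.0°: (R−r)+L cos θ2 = 0.3091;  O2 = (-0.1546, 0.2677, 0.0616)
arm 3 at φ=240.0°: (R−r)+L cos θ3 = 0.1713;  O3 = (-0.0856, -0.1483, -0.1773)
eliminate P² terms by subtracting sphere 1 from 2 and 3
plane₁₂: -0.9274x+0.5355y+0.0000z = 0.0000
det = 0.6978;  x = 0.0296+-0.3665z,  y = 0.0513+-0.6348z
into |P−O₁|² = l²: 1.5373z² + 0.0166z + -0.0450 = 0;  Δ = 0.2773;  z = -0.1767 or 0.1659 → z<0 root = -0.1767
x = 0.0944, y = 0.1635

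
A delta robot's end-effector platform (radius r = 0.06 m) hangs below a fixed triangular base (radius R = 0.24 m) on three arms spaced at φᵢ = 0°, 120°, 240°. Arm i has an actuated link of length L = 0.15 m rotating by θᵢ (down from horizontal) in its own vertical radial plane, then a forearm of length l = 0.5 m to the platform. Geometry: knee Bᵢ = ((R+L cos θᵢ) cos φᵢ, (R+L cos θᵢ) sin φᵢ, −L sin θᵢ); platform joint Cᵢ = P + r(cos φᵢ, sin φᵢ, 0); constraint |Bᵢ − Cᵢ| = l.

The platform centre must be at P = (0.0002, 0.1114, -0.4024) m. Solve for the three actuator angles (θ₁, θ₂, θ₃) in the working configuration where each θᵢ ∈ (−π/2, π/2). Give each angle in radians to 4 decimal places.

φ1=0.0° → target in arm frame (0.0002, 0.1114)
  e−x'=0.1798;  (l²−L²−(e−x')²−y'²−z²)/2L = 0.0695
  θ1 = atan2(B,A) + arccos(C/0.4407) = 0.2620
arm 2 (φ=120.0°): x'=0.0964, y'=-0.0559
  e−x'=0.0836;  (l²−L²−(e−x')²−y'²−z²)/2L = 0.1849
  θ2 = atan2(B,A) + arccos(C/0.4110) = -0.2616
arm 3 (φ=240.0°): x'=-0.0966, y'=-0.0555
  e−x'=0.2766;  (l²−L²−(e−x')²−y'²−z²)/2L = -0.0467
  γ=atan2(-0.4024,0.2766)=-0.9686;  ψ=arccos(-0.0956)=1.6665;  θ3=γ+ψ≈0.6979

θ₁ = 0.2620, θ₂ = -0.2616, θ₃ = 0.6979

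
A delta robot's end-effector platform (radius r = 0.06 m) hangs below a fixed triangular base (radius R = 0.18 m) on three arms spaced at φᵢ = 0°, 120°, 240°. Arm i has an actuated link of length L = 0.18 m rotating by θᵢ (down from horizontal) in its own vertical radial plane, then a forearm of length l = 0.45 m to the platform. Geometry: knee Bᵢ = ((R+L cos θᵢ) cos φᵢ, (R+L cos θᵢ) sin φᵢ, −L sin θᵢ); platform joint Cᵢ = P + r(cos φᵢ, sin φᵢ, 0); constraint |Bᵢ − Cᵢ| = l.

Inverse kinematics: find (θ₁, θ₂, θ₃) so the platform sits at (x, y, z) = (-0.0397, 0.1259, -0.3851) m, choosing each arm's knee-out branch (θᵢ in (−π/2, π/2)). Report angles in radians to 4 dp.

θ₁ = 0.5238, θ₂ = -0.1744, θ₃ = 0.6982

rotate P by −φ1: (-0.0397, 0.1259, -0.3851)
  A cos θ + B sin θ = C:  0.1597·cos θ + -0.3851·sin θ = -0.0543
  γ=atan2(-0.3851,0.1597)=-1.1777;  ψ=arccos(-0.1303)=1.7015;  θ1=γ+ψ≈0.5238
arm 2 (φ=120.0°): x'=0.1289, y'=-0.0286
  e−x'=-0.0089;  (l²−L²−(e−x')²−y'²−z²)/2L = 0.0581
  √(A²+B²)=0.3852;  θ2 = -1.5939+1.4195 ≈ -0.1744
φ3=240.0° → target in arm frame (-0.0892, -0.0973)
  A cos θ + B sin θ = C:  0.2092·cos θ + -0.3851·sin θ = -0.0873
  √(A²+B²)=0.4382;  θ3 = -1.0732+1.7714 ≈ 0.6982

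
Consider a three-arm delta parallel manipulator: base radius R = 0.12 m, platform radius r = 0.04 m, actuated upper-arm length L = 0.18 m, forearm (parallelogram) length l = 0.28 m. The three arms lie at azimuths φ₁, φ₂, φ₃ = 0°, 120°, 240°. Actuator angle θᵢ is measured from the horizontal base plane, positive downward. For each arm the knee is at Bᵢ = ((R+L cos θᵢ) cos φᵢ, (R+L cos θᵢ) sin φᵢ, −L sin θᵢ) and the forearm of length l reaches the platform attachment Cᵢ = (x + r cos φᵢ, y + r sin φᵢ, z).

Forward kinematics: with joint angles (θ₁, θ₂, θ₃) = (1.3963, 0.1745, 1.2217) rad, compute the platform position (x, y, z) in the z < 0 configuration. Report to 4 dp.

(-0.1108, 0.1253, -0.2931)

S1 = (0.1113·cos0.0°, 0.1113·sin0.0°, -0.1773) = (0.1113, 0.0000, -0.1773)
φ2=120.0°: virtual centre (-0.1286, 0.2228, -0.0313), radius l
arm 3 at φ=240.0°: ρ3 = 0.1416;  S3 = (-0.0708, -0.1226, -0.1691)
eliminate P² terms by subtracting sphere 1 from 2 and 3
linear system: -0.4798x+0.4456y = 0.0234−0.2920z; -0.3641x+-0.2452y = 0.0049−0.0162z
det = 0.2799;  x = -0.0282+0.2817z,  y = 0.0221+-0.3520z
into |P−S₁|² = l²: 1.2033z² + 0.2604z + -0.0270 = 0;  Δ = 0.1980;  z = -0.2931 or 0.0767 → z<0 root = -0.2931
x = -0.1108, y = 0.1253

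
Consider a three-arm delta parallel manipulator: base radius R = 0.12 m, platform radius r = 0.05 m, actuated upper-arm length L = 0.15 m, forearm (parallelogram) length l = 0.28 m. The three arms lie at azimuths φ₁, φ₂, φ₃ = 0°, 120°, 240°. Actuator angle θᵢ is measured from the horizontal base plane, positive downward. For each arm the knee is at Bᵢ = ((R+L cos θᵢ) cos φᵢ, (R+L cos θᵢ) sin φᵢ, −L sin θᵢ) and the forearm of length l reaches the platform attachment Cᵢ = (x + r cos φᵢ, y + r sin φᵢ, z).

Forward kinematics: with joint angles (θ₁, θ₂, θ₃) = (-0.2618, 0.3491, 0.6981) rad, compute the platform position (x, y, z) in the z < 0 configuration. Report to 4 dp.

O1 = (0.2149·cos0.0°, 0.2149·sin0.0°, 0.0388) = (0.2149, 0.0000, 0.0388)
φ2=120.0°: virtual centre (-0.1055, 0.1827, -0.0513), radius l
arm 3 at φ=240.0°: ρ3 = 0.1849;  O3 = (-0.0925, -0.1601, -0.0964)
eliminate P² terms by subtracting sphere 1 from 2 and 3
[-0.6407 0.3654 -0.1803]·P = -0.0006;  [-0.6147 -0.3203 -0.2705]·P = -0.0042
Cramer: x(z) = 0.0040-0.3643z;  y(z) = 0.0055-0.1454z
quadratic in z: (1.1538)z²+(0.0744)z+(-0.0324)=0, √Δ=0.3937 → z ∈ {-0.2028, 0.1383}; z = -0.2028 (taking z<0)
x = 0.0779, y = 0.0350

(0.0779, 0.0350, -0.2028)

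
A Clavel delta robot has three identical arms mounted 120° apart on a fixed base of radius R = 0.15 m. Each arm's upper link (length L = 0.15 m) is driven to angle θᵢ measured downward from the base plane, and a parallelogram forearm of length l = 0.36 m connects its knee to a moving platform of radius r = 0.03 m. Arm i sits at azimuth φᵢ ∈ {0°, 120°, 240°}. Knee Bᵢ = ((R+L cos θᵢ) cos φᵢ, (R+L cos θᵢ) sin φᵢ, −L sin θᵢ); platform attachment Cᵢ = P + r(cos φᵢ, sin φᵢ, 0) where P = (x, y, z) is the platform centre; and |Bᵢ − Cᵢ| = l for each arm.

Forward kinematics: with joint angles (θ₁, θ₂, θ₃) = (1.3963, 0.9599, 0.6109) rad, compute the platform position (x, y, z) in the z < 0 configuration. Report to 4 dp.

centre 1 = (0.1460·cos0.0°, 0.1460·sin0.0°, -0.1477) = (0.1460, 0.0000, -0.1477)
centre 2 = (0.2060·cos120.0°, 0.2060·sin120.0°, -0.1229) = (-0.1030, 0.1784, -0.1229)
φ3=240.0°: virtual centre (-0.1214, -0.2103, -0.0860), radius l
|centre ₂|²−|centre ₁|² = 0.0144;  |centre ₃|²−|centre ₁|² = 0.0232
linear system: -0.4981x+0.3569y = 0.0144−0.0497z; -0.5350x+-0.4207y = 0.0232−0.1234z
Cramer: x(z) = -0.0358+0.1622z;  y(z) = -0.0097+0.0871z
sphere 1 gives Az²+Bz+C=0 with A=1.0339, B=0.2348, C=-0.0746;  B²−4AC=0.3636;  roots -0.4052, 0.1781;  negative root z = -0.4052
x = -0.1015, y = -0.0449

(-0.1015, -0.0449, -0.4052)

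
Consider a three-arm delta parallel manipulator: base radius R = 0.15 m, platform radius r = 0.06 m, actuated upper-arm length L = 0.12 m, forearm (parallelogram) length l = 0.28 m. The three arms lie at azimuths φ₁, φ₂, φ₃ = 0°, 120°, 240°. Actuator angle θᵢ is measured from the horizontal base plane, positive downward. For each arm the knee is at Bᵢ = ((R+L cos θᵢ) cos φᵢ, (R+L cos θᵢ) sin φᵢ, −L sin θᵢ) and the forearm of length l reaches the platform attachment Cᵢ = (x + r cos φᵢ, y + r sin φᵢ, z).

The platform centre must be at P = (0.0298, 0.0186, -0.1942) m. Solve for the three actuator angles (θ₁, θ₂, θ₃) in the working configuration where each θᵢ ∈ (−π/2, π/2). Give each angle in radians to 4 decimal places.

rotate P by −φ1: (0.0298, 0.0186, -0.1942)
  e−x'=0.0602;  (l²−L²−(e−x')²−y'²−z²)/2L = 0.0930
  √(A²+B²)=0.2033;  θ1 = -1.2702+1.0958 ≈ -0.1744
arm 2 (φ=120.0°): x'=0.0012, y'=-0.0351
  A cos θ + B sin θ = C:  0.0888·cos θ + -0.1942·sin θ = 0.0715
  √(A²+B²)=0.2135;  θ2 = -1.1420+1.2292 ≈ 0.0872
arm 3 (φ=240.0°): x'=-0.0310, y'=0.0165
  e−x'=0.1210;  (l²−L²−(e−x')²−y'²−z²)/2L = 0.0474
  θ3 = atan2(B,A) + arccos(C/0.2288) = 0.3487

θ₁ = -0.1744, θ₂ = 0.0872, θ₃ = 0.3487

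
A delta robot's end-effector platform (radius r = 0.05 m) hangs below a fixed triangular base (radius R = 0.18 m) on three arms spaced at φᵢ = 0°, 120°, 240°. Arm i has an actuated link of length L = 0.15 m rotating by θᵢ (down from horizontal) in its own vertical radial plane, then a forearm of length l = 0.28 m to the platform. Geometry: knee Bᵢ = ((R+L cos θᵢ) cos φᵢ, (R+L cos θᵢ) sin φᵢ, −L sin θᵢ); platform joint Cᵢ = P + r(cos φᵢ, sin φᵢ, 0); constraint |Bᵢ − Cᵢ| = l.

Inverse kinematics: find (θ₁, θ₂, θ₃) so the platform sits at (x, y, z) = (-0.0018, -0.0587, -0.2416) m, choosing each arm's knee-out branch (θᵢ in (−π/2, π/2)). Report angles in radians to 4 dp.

θ₁ = 0.7853, θ₂ = 1.0475, θ₃ = 0.4365

φ1=0.0° → target in arm frame (-0.0018, -0.0587)
  A=0.1318, B=-0.2416, C=(l²−L²−A²−y'²−z²)/(2L)=-0.0776
  √(A²+B²)=0.2752;  θ1 = -1.0714+1.8567 ≈ 0.7853
φ2=120.0° → target in arm frame (-0.0499, 0.0309)
  e−x'=0.1799;  (l²−L²−(e−x')²−y'²−z²)/2L = -0.1193
  √(A²+B²)=0.3012;  θ2 = -0.9307+1.9781 ≈ 1.0475
rotate P by −φ3: (0.0517, 0.0278, -0.2416)
  A=0.0783, B=-0.2416, C=(l²−L²−A²−y'²−z²)/(2L)=-0.0312
  √(A²+B²)=0.2540;  θ3 = -1.2575+1.6941 ≈ 0.4365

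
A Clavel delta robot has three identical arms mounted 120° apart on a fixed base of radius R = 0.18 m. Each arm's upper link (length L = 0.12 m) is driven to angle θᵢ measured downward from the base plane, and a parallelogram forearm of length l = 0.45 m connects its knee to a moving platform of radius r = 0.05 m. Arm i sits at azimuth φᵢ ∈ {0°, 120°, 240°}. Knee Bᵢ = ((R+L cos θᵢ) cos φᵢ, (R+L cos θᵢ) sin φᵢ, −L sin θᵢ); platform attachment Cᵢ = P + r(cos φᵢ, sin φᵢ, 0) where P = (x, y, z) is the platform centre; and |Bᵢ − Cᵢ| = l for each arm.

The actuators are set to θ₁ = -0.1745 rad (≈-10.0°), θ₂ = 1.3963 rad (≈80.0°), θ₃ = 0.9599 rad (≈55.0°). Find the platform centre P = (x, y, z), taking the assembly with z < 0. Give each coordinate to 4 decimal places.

φ1=0.0°: virtual centre (0.2482, 0.0000, 0.0208), radius l
centre 2 = (0.1508·cos120.0°, 0.1508·sin120.0°, -0.1182) = (-0.0754, 0.1306, -0.1182)
arm 3 at φ=240.0°: e+L cos θ3 = 0.1988;  centre 3 = (-0.0994, -0.1722, -0.0983)
eliminate P² terms by subtracting sphere 1 from 2 and 3
linear system: -0.6472x+0.2613y = -0.0253−-0.2780z; -0.6952x+-0.3444y = -0.0128−-0.2383z
Cramer: x(z) = 0.0298-0.3906z;  y(z) = -0.0230+0.0966z
quadratic in z: (1.1619)z²+(0.1245)z+(-0.1539)=0, √Δ=0.8547 → z ∈ {-0.4214, 0.3143}; z = -0.4214 (taking z<0)
x = 0.1944, y = -0.0637

(0.1944, -0.0637, -0.4214)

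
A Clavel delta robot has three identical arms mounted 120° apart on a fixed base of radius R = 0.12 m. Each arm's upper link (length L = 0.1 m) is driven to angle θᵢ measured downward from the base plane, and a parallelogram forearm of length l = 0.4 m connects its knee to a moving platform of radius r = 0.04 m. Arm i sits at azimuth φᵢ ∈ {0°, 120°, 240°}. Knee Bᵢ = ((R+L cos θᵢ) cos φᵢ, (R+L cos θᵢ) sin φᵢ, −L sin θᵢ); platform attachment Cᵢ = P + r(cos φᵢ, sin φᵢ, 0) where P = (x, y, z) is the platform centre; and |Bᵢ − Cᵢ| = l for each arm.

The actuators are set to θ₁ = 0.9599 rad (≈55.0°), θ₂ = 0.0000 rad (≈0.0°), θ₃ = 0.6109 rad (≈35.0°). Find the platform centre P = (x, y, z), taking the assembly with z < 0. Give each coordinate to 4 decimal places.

(-0.1030, 0.0777, -0.3921)

φ1=0.0°: virtual centre (0.1374, 0.0000, -0.0819), radius l
arm 2 at φ=120.0°: ρ2 = 0.1800;  O2 = (-0.0900, 0.1559, 0.0000)
O3 = (0.1619·cos240.0°, 0.1619·sin240.0°, -0.0574) = (-0.0810, -0.1402, -0.0574)
subtract pairs → two planes through P
[-0.4547 0.3118 0.1638]·P = 0.0068;  [-0.4366 -0.2804 0.0491]·P = 0.0039
det = 0.2637;  x = -0.0119+0.2323z,  y = 0.0045+-0.1866z
into |P−O₁|² = l²: 1.0888z² + 0.0928z + -0.1310 = 0;  Δ = 0.5791;  z = -0.3921 or 0.3069 → z<0 root = -0.3921
x = -0.1030, y = 0.0777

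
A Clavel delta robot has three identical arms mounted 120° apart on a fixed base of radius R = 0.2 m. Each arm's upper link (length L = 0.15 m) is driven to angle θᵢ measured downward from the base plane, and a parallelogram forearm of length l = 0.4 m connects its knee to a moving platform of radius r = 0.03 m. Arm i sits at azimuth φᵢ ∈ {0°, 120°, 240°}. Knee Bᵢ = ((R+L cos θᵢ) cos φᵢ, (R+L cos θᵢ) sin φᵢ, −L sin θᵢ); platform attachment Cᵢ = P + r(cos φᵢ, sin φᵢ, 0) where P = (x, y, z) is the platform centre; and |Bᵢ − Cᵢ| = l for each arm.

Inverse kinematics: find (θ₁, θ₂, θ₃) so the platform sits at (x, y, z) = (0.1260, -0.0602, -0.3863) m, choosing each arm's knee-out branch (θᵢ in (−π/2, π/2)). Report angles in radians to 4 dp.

φ1=0.0° → target in arm frame (0.1260, -0.0602)
  A=0.0440, B=-0.3863, C=(l²−L²−A²−y'²−z²)/(2L)=-0.0576
  θ1 = atan2(B,A) + arccos(C/0.3888) = 0.2622
φ2=120.0° → target in arm frame (-0.1151, -0.0790)
  A cos θ + B sin θ = C:  0.2851·cos θ + -0.3863·sin θ = -0.3309
  θ2 = atan2(B,A) + arccos(C/0.4801) = 1.3962
arm 3 (φ=240.0°): x'=-0.0109, y'=0.1392
  A=0.1809, B=-0.3863, C=(l²−L²−A²−y'²−z²)/(2L)=-0.2127
  γ=atan2(-0.3863,0.1809)=-1.1329;  ψ=arccos(-0.4988)=2.0930;  θ3=γ+ψ≈0.9600

θ₁ = 0.2622, θ₂ = 1.3962, θ₃ = 0.9600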